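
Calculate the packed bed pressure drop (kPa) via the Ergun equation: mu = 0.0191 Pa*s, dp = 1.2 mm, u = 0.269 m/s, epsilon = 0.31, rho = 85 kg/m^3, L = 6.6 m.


dp = 1.2 mm = 0.0012 m
Viscous term = 150*0.0191*0.269*(1-0.31)^2 / (0.0012^2*0.31^3) = 8553180
Inertial term = 1.75*85*0.269^2*(1-0.31) / (0.0012*0.31^3) = 207752
dP/L = 8553180 + 207752 = 8760930 Pa/m
dP = 8760930 * 6.6 / 1000 = 57820 kPa

57820 kPa


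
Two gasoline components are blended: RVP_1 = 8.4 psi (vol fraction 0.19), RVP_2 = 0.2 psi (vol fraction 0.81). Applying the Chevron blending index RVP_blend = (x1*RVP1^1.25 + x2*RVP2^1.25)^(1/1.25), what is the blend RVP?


Chevron index: RVP_blend = (sum xi*RVPi^1.25)^(1/1.25)
RVP^1.25 terms: 0.19 * 8.4^1.25 + 0.81 * 0.2^1.25 = 2.82542
RVP_blend = 2.82542^(1/1.25) = 2.295

2.295 psi


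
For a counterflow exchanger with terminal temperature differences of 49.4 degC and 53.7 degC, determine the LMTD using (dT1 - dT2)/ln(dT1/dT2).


LMTD = (dT1 - dT2) / ln(dT1/dT2)
= (49.4 - 53.7) / ln(49.4 / 53.7) = -4.3 / -0.0834626 = 51.52

51.52 degC


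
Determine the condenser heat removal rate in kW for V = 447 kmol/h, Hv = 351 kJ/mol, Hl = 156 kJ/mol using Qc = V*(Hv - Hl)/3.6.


Qc = 447 * (351 - 156) / 3.6 = 447 * 195 / 3.6 = 24210

24210 kW


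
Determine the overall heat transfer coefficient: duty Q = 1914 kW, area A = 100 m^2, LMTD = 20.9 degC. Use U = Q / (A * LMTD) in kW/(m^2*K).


From Q = U*A*LMTD, U = Q / (A * LMTD)
U = 1914 / (100 * 20.9) = 1914 / 2090 = 0.9158

0.9158 kW/(m^2*K)


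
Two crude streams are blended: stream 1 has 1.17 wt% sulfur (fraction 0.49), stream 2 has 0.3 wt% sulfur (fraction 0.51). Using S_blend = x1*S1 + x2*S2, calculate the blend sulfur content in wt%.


Linear sulfur blending: S_blend = x1*S1 + x2*S2
Contribution 1: 0.49 * 1.17 = 0.5733 wt%
Contribution 2: 0.51 * 0.3 = 0.153 wt%
S_blend = 0.5733 + 0.153 = 0.7263

0.7263 wt%


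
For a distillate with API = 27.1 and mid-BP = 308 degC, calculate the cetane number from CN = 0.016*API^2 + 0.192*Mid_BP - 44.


CN = 0.016 * 27.1^2 + 0.192 * 308 - 44
CN = 11.75056 + 59.136 - 44 = 26.88656

26.88656


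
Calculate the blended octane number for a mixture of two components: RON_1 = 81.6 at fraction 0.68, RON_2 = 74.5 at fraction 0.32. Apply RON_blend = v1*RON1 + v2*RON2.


Linear blending: RON_blend = sum(vi * RONi)
Contribution 1: 0.68 * 81.6 = 55.488
Contribution 2: 0.32 * 74.5 = 23.84
RON_blend = 55.488 + 23.84 = 79.328

79.328


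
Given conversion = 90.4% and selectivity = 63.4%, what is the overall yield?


Overall yield = conversion (%) * selectivity (%) / 100
Conversion = 90.4%, Selectivity = 63.4%
Y = 90.4 * 63.4 / 100
= 57.3136 %

57.3136 %


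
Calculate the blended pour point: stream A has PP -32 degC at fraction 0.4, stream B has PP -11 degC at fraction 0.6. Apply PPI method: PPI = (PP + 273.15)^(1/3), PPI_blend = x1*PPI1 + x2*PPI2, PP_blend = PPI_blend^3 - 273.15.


PPI_1 = (-32 + 273.15)^(1/3) = 6.224375
PPI_2 = (-11 + 273.15)^(1/3) = 6.400049
PPI_blend = 0.4 * 6.224375 + 0.6 * 6.400049 = 6.329779
PP_blend = 6.329779^3 - 273.15 = 253.6096 - 273.15 = -19.54

-19.54 degC


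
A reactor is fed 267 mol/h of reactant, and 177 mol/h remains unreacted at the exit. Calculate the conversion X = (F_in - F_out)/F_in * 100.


X = (F_in - F_out) / F_in * 100
Moles reacted = 267 - 177 = 90
X = 90 / 267 * 100
= 0.3371 * 100
= 33.71 %

33.71 %


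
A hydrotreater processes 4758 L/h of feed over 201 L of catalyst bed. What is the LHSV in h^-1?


LHSV = volumetric feed rate / catalyst volume
= 4758 L/h / 201 L
= 23.67 h^-1

23.67 h^-1


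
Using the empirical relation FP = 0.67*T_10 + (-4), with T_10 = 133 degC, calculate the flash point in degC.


FP = 0.67 * 133 + (-4) = 85.11

85.11 degC


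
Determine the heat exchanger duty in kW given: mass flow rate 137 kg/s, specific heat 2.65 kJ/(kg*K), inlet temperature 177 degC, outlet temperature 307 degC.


Q = m_dot * cp * delta_T
delta_T = 307 - 177 = 130 K
Q = 137 * 2.65 * 130
= 363.05 * 130
= 47196.5 kW

47196.5 kW


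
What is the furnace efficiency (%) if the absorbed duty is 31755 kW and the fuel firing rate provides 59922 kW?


Furnace efficiency = Q_absorbed / Q_fuel * 100
= 31755 / 59922 * 100 = 52.99

52.99 %


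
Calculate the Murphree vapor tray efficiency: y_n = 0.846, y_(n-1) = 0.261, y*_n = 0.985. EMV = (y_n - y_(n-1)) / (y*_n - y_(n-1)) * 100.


Murphree vapor efficiency: EMV = (y_n - y_(n-1)) / (y*_n - y_(n-1)) * 100
EMV = (0.846 - 0.261) / (0.985 - 0.261) * 100 = 0.585 / 0.724 * 100 = 80.80

80.80 %


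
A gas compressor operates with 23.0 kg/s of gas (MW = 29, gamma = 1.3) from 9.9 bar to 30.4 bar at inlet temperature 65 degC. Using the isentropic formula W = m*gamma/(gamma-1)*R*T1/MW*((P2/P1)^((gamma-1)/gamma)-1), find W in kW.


Isentropic work: W = m*(gamma/(gamma-1))*(R*T1/MW)*((P2/P1)^((gamma-1)/gamma) - 1)
T1 = 65 + 273.15 = 338.15 K
Pressure ratio = 30.4 / 9.9 = 3.07071
Exponent = (1.3 - 1)/1.3 = 0.230769
(P2/P1)^exp - 1 = 3.07071^0.230769 - 1 = 0.295507
W = 23.0 * 1.3 / 0.3 * 8.314 * 338.15 / 29 * 0.295507 = 2855

2855 kW


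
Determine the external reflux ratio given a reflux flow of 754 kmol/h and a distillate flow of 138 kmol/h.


Reflux ratio definition: R = L / D (liquid returned / distillate withdrawn)
L = 754 kmol/h, D = 138 kmol/h
R = 754 / 138 = 5.464

5.464


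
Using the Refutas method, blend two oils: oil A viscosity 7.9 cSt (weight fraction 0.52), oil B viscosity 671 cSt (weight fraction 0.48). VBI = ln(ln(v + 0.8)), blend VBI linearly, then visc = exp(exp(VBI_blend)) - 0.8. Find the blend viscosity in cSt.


Refutas method: VBN_i = 14.534*ln(ln(visc_i + 0.8)) + 10.975, blended linearly by mass fraction; since VBN is linear in VBI_i = ln(ln(visc_i + 0.8)) and the fractions sum to 1, blend VBI directly: visc = exp(exp(VBI_blend)) - 0.8
VBI_1 = ln(ln(7.9 + 0.8)) = 0.771645
VBI_2 = ln(ln(671 + 0.8)) = 1.87333
VBI_blend = 0.52 * 0.771645 + 0.48 * 1.87333 = 1.30045
visc_blend = exp(exp(1.30045)) - 0.8 = 38.49

38.49 cSt


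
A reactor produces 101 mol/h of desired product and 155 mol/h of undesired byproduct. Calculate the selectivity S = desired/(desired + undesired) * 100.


Selectivity = desired / (desired + undesired) * 100
Total products = 101 + 155 = 256 mol/h
S = 101 / 256 * 100
= 0.3945 * 100
= 39.45 %

39.45 %


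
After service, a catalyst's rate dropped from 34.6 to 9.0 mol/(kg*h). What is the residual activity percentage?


Activity (%) = (rate_used / rate_fresh) * 100
rate_used = 9.0, rate_fresh = 34.6
= (9.0 / 34.6) * 100
= 0.2601 * 100 = 26.01

26.01 %


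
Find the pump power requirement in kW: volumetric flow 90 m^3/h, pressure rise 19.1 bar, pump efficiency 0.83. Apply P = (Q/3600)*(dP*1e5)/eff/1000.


Q = 90 / 3600 = 0.025 m^3/s
P = 0.025 * (19.1 * 1e5) / 0.83 / 1000 = 57.53

57.53 kW


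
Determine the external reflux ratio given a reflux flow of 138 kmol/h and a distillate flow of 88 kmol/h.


Reflux ratio definition: R = L / D (liquid returned / distillate withdrawn)
L = 138 kmol/h, D = 88 kmol/h
R = 138 / 88 = 1.568

1.568


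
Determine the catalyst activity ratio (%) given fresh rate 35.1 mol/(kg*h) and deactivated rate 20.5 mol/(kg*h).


Activity (%) = (rate_used / rate_fresh) * 100
rate_used = 20.5, rate_fresh = 35.1
= (20.5 / 35.1) * 100
= 0.5840 * 100 = 58.40

58.40 %


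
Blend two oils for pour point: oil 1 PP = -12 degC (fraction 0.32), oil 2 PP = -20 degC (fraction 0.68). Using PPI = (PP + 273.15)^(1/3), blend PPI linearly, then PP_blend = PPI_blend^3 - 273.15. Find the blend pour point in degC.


PPI_1 = (-12 + 273.15)^(1/3) = 6.391901
PPI_2 = (-20 + 273.15)^(1/3) = 6.325953
PPI_blend = 0.32 * 6.391901 + 0.68 * 6.325953 = 6.347056
PP_blend = 6.347056^3 - 273.15 = 255.6919 - 273.15 = -17.46

-17.46 degC


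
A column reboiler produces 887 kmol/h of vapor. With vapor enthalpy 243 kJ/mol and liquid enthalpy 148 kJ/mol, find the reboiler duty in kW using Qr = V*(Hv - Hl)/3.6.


Qr = 887 * (243 - 148) / 3.6 = 887 * 95 / 3.6 = 23410

23410 kW


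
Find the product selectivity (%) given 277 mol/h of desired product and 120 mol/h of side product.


Selectivity = desired / (desired + undesired) * 100
Total products = 277 + 120 = 397 mol/h
S = 277 / 397 * 100
= 0.6977 * 100
= 69.77 %

69.77 %


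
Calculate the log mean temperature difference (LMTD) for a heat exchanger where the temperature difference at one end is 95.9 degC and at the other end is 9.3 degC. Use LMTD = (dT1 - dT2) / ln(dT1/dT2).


LMTD = (dT1 - dT2) / ln(dT1/dT2)
= (95.9 - 9.3) / ln(95.9 / 9.3) = 86.6 / 2.33329 = 37.11

37.11 degC


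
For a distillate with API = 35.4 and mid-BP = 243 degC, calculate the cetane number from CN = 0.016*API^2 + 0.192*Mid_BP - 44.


CN = 0.016 * 35.4^2 + 0.192 * 243 - 44
CN = 20.05056 + 46.656 - 44 = 22.70656

22.70656


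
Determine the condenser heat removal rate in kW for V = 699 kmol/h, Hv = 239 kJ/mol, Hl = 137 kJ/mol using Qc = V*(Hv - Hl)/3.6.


Qc = 699 * (239 - 137) / 3.6 = 699 * 102 / 3.6 = 19800

19800 kW


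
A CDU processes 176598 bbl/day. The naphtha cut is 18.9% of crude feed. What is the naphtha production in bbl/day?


Crude throughput = 176598 bbl/day
Fraction yield = 18.9%
yield = throughput * fraction / 100
yield = 176598 * 18.9 / 100 = 33377.022

33377.022 bbl/day


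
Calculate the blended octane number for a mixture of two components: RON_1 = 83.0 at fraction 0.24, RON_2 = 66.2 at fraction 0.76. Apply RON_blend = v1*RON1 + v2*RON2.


Linear blending: RON_blend = sum(vi * RONi)
Contribution 1: 0.24 * 83.0 = 19.92
Contribution 2: 0.76 * 66.2 = 50.312
RON_blend = 19.92 + 50.312 = 70.232

70.232


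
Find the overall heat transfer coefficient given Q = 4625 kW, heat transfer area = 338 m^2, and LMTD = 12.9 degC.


From Q = U*A*LMTD, U = Q / (A * LMTD)
U = 4625 / (338 * 12.9) = 4625 / 4360.2 = 1.061

1.061 kW/(m^2*K)


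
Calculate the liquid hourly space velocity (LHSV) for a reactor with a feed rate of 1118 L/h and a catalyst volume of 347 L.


LHSV = volumetric feed rate / catalyst volume
= 1118 L/h / 347 L
= 3.222 h^-1

3.222 h^-1


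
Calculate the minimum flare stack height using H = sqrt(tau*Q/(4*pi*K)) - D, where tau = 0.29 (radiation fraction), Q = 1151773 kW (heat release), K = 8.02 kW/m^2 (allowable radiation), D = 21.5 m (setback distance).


tau*Q/(4*pi*K) = 0.29 * 1151773 / (4 * pi * 8.02) = 3314.21
sqrt(3314.21) = 57.5692
H = 57.5692 - 21.5 = 36.07

36.07 m


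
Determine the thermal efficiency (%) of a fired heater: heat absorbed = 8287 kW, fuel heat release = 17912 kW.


Furnace efficiency = Q_absorbed / Q_fuel * 100
= 8287 / 17912 * 100 = 46.27

46.27 %


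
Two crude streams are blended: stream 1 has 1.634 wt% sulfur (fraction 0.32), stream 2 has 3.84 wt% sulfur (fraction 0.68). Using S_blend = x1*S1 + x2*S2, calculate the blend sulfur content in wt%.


Linear sulfur blending: S_blend = x1*S1 + x2*S2
Contribution 1: 0.32 * 1.634 = 0.52288 wt%
Contribution 2: 0.68 * 3.84 = 2.6112 wt%
S_blend = 0.52288 + 2.6112 = 3.13408

3.13408 wt%


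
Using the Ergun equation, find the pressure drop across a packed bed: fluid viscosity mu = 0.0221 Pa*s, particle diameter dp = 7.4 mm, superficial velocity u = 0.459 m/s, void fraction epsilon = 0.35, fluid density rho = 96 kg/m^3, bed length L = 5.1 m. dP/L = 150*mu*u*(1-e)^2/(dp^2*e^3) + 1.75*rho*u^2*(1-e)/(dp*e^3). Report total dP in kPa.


dp = 7.4 mm = 0.0074 m
Viscous term = 150*0.0221*0.459*(1-0.35)^2 / (0.0074^2*0.35^3) = 273814
Inertial term = 1.75*96*0.459^2*(1-0.35) / (0.0074*0.35^3) = 72512.4
dP/L = 273814 + 72512.4 = 346326 Pa/m
dP = 346326 * 5.1 / 1000 = 1766 kPa

1766 kPa


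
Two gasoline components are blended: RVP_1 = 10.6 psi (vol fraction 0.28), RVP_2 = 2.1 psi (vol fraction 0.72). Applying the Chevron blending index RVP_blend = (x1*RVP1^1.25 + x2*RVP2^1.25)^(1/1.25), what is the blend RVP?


Chevron index: RVP_blend = (sum xi*RVPi^1.25)^(1/1.25)
RVP^1.25 terms: 0.28 * 10.6^1.25 + 0.72 * 2.1^1.25 = 7.17553
RVP_blend = 7.17553^(1/1.25) = 4.838

4.838 psi


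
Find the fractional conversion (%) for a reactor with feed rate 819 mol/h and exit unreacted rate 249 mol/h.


X = (F_in - F_out) / F_in * 100
Moles reacted = 819 - 249 = 570
X = 570 / 819 * 100
= 0.6960 * 100
= 69.60 %

69.60 %


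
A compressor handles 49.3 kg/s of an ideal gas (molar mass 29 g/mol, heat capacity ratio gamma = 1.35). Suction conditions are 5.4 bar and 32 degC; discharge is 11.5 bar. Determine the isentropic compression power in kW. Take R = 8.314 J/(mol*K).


Isentropic work: W = m*(gamma/(gamma-1))*(R*T1/MW)*((P2/P1)^((gamma-1)/gamma) - 1)
T1 = 32 + 273.15 = 305.15 K
Pressure ratio = 11.5 / 5.4 = 2.12963
Exponent = (1.35 - 1)/1.35 = 0.259259
(P2/P1)^exp - 1 = 2.12963^0.259259 - 1 = 0.21651
W = 49.3 * 1.35 / 0.35 * 8.314 * 305.15 / 29 * 0.21651 = 3602

3602 kW


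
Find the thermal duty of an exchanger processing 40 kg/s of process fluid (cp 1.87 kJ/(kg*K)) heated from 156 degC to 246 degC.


Q = m_dot * cp * delta_T
delta_T = 246 - 156 = 90 K
Q = 40 * 1.87 * 90
= 74.8 * 90
= 6732 kW

6732 kW


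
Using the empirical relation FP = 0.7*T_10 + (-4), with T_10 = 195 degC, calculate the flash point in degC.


FP = 0.7 * 195 + (-4) = 132.5

132.5 degC


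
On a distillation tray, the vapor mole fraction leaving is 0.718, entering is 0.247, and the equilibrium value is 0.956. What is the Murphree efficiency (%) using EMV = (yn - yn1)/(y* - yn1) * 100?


Murphree vapor efficiency: EMV = (y_n - y_(n-1)) / (y*_n - y_(n-1)) * 100
EMV = (0.718 - 0.247) / (0.956 - 0.247) * 100 = 0.471 / 0.709 * 100 = 66.43

66.43 %


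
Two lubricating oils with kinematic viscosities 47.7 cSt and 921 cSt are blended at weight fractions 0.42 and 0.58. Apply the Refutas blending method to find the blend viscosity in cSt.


Refutas method: VBN_i = 14.534*ln(ln(visc_i + 0.8)) + 10.975, blended linearly by mass fraction; since VBN is linear in VBI_i = ln(ln(visc_i + 0.8)) and the fractions sum to 1, blend VBI directly: visc = exp(exp(VBI_blend)) - 0.8
VBI_1 = ln(ln(47.7 + 0.8)) = 1.35624
VBI_2 = ln(ln(921 + 0.8)) = 1.92079
VBI_blend = 0.42 * 1.35624 + 0.58 * 1.92079 = 1.68368
visc_blend = exp(exp(1.68368)) - 0.8 = 217.4

217.4 cSt


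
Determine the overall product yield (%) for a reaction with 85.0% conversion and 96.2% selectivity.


Overall yield = conversion (%) * selectivity (%) / 100
Conversion = 85.0%, Selectivity = 96.2%
Y = 85.0 * 96.2 / 100
= 81.77 %

81.77 %


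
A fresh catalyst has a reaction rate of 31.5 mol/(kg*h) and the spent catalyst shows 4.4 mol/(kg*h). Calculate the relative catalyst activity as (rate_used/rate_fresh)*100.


Activity (%) = (rate_used / rate_fresh) * 100
rate_used = 4.4, rate_fresh = 31.5
= (4.4 / 31.5) * 100
= 0.1397 * 100 = 13.97

13.97 %


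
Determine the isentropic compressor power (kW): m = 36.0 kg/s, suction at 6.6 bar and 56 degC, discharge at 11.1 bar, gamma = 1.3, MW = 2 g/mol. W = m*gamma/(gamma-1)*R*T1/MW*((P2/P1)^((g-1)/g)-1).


Isentropic work: W = m*(gamma/(gamma-1))*(R*T1/MW)*((P2/P1)^((gamma-1)/gamma) - 1)
T1 = 56 + 273.15 = 329.15 K
Pressure ratio = 11.1 / 6.6 = 1.68182
Exponent = (1.3 - 1)/1.3 = 0.230769
(P2/P1)^exp - 1 = 1.68182^0.230769 - 1 = 0.127465
W = 36.0 * 1.3 / 0.3 * 8.314 * 329.15 / 2 * 0.127465 = 27210

27210 kW


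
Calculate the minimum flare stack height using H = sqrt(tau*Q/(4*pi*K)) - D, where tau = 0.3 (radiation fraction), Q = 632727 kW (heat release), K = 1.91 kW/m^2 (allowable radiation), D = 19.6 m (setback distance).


tau*Q/(4*pi*K) = 0.3 * 632727 / (4 * pi * 1.91) = 7908.5
sqrt(7908.5) = 88.9297
H = 88.9297 - 19.6 = 69.33

69.33 m


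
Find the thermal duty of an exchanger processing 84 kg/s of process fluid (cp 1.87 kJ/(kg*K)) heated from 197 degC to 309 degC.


Q = m_dot * cp * delta_T
delta_T = 309 - 197 = 112 K
Q = 84 * 1.87 * 112
= 157.08 * 112
= 17592.96 kW

17592.96 kW


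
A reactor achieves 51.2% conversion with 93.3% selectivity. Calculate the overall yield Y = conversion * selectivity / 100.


Overall yield = conversion (%) * selectivity (%) / 100
Conversion = 51.2%, Selectivity = 93.3%
Y = 51.2 * 93.3 / 100
= 47.7696 %

47.7696 %


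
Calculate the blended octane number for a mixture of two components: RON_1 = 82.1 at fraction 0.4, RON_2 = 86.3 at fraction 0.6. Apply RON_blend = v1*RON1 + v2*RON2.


Linear blending: RON_blend = sum(vi * RONi)
Contribution 1: 0.4 * 82.1 = 32.84
Contribution 2: 0.6 * 86.3 = 51.78
RON_blend = 32.84 + 51.78 = 84.62

84.62


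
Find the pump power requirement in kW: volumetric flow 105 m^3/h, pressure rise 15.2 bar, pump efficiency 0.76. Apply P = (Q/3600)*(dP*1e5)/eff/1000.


Q = 105 / 3600 = 0.0291667 m^3/s
P = 0.0291667 * (15.2 * 1e5) / 0.76 / 1000 = 58.33

58.33 kW


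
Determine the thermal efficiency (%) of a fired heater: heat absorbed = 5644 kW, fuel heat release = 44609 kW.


Furnace efficiency = Q_absorbed / Q_fuel * 100
= 5644 / 44609 * 100 = 12.65

12.65 %


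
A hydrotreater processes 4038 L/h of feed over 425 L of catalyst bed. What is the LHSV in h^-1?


LHSV = volumetric feed rate / catalyst volume
= 4038 L/h / 425 L
= 9.501 h^-1

9.501 h^-1


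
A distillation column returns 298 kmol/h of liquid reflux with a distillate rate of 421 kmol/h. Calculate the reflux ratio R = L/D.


Reflux ratio definition: R = L / D (liquid returned / distillate withdrawn)
L = 298 kmol/h, D = 421 kmol/h
R = 298 / 421 = 0.7078

0.7078


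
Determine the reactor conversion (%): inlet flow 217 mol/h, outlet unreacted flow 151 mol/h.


X = (F_in - F_out) / F_in * 100
Moles reacted = 217 - 151 = 66
X = 66 / 217 * 100
= 0.3041 * 100
= 30.41 %

30.41 %


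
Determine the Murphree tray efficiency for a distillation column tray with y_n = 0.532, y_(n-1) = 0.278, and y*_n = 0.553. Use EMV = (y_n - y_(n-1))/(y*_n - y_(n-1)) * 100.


Murphree vapor efficiency: EMV = (y_n - y_(n-1)) / (y*_n - y_(n-1)) * 100
EMV = (0.532 - 0.278) / (0.553 - 0.278) * 100 = 0.254 / 0.275 * 100 = 92.36

92.36 %


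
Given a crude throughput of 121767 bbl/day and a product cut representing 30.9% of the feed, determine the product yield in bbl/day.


Crude throughput = 121767 bbl/day
Fraction yield = 30.9%
yield = throughput * fraction / 100
yield = 121767 * 30.9 / 100 = 37626.003

37626.003 bbl/day


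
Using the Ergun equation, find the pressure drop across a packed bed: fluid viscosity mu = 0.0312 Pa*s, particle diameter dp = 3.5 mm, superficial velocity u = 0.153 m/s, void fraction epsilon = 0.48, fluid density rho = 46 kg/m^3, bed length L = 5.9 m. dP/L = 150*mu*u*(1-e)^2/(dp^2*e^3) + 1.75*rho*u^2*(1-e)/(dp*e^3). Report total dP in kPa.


dp = 3.5 mm = 0.0035 m
Viscous term = 150*0.0312*0.153*(1-0.48)^2 / (0.0035^2*0.48^3) = 142917
Inertial term = 1.75*46*0.153^2*(1-0.48) / (0.0035*0.48^3) = 2531.57
dP/L = 142917 + 2531.57 = 145449 Pa/m
dP = 145449 * 5.9 / 1000 = 858.1 kPa

858.1 kPa


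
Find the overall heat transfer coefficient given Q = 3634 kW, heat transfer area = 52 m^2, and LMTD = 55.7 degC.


From Q = U*A*LMTD, U = Q / (A * LMTD)
U = 3634 / (52 * 55.7) = 3634 / 2896.4 = 1.255

1.255 kW/(m^2*K)


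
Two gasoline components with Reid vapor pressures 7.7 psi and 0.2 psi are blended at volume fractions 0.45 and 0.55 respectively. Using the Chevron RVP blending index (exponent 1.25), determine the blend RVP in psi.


Chevron index: RVP_blend = (sum xi*RVPi^1.25)^(1/1.25)
RVP^1.25 terms: 0.45 * 7.7^1.25 + 0.55 * 0.2^1.25 = 5.84556
RVP_blend = 5.84556^(1/1.25) = 4.106

4.106 psi


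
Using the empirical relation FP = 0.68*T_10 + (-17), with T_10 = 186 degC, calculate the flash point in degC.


FP = 0.68 * 186 + (-17) = 109.48

109.48 degC


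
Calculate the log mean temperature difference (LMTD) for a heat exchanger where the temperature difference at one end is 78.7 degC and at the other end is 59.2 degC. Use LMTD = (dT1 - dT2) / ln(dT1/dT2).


LMTD = (dT1 - dT2) / ln(dT1/dT2)
= (78.7 - 59.2) / ln(78.7 / 59.2) = 19.5 / 0.284722 = 68.49

68.49 degC


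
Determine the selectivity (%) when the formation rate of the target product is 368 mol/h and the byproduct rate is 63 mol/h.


Selectivity = desired / (desired + undesired) * 100
Total products = 368 + 63 = 431 mol/h
S = 368 / 431 * 100
= 0.8538 * 100
= 85.38 %

85.38 %


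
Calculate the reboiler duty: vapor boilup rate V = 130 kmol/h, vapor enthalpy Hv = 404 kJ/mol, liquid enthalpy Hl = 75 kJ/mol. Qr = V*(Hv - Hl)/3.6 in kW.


Qr = 130 * (404 - 75) / 3.6 = 130 * 329 / 3.6 = 11880

11880 kW


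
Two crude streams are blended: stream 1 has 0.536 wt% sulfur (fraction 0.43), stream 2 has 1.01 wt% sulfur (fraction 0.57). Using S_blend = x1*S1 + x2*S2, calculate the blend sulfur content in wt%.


Linear sulfur blending: S_blend = x1*S1 + x2*S2
Contribution 1: 0.43 * 0.536 = 0.23048 wt%
Contribution 2: 0.57 * 1.01 = 0.5757 wt%
S_blend = 0.23048 + 0.5757 = 0.80618

0.80618 wt%


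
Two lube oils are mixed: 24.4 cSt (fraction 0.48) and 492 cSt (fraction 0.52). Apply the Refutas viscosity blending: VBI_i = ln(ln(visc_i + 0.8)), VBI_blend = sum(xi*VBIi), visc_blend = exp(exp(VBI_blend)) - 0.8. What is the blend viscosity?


Refutas method: VBN_i = 14.534*ln(ln(visc_i + 0.8)) + 10.975, blended linearly by mass fraction; since VBN is linear in VBI_i = ln(ln(visc_i + 0.8)) and the fractions sum to 1, blend VBI directly: visc = exp(exp(VBI_blend)) - 0.8
VBI_1 = ln(ln(24.4 + 0.8)) = 1.1715
VBI_2 = ln(ln(492 + 0.8)) = 1.82457
VBI_blend = 0.48 * 1.1715 + 0.52 * 1.82457 = 1.5111
visc_blend = exp(exp(1.5111)) - 0.8 = 92.12

92.12 cSt


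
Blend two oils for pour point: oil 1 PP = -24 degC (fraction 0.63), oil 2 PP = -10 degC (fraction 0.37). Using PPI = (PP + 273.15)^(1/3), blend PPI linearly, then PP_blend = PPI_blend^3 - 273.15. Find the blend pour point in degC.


PPI_1 = (-24 + 273.15)^(1/3) = 6.292458
PPI_2 = (-10 + 273.15)^(1/3) = 6.408176
PPI_blend = 0.63 * 6.292458 + 0.37 * 6.408176 = 6.335274
PP_blend = 6.335274^3 - 273.15 = 254.2706 - 273.15 = -18.88

-18.88 degC


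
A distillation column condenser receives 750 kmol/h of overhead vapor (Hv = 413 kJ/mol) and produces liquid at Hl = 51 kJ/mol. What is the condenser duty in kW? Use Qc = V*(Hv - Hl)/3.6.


Qc = 750 * (413 - 51) / 3.6 = 750 * 362 / 3.6 = 75420

75420 kW


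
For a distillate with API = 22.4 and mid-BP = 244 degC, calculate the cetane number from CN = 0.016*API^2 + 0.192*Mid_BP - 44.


CN = 0.016 * 22.4^2 + 0.192 * 244 - 44
CN = 8.02816 + 46.848 - 44 = 10.87616

10.87616


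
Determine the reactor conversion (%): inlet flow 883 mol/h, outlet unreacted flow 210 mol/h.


X = (F_in - F_out) / F_in * 100
Moles reacted = 883 - 210 = 673
X = 673 / 883 * 100
= 0.7622 * 100
= 76.22 %

76.22 %


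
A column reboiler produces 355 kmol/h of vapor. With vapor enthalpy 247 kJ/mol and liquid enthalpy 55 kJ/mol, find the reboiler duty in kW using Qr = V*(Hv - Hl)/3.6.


Qr = 355 * (247 - 55) / 3.6 = 355 * 192 / 3.6 = 18930

18930 kW


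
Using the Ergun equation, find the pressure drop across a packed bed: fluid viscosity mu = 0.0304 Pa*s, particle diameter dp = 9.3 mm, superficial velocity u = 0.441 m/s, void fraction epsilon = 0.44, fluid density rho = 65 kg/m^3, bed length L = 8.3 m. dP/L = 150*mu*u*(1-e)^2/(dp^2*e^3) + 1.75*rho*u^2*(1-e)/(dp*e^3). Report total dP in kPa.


dp = 9.3 mm = 0.0093 m
Viscous term = 150*0.0304*0.441*(1-0.44)^2 / (0.0093^2*0.44^3) = 85596.4
Inertial term = 1.75*65*0.441^2*(1-0.44) / (0.0093*0.44^3) = 15637.8
dP/L = 85596.4 + 15637.8 = 101234 Pa/m
dP = 101234 * 8.3 / 1000 = 840.2 kPa

840.2 kPa


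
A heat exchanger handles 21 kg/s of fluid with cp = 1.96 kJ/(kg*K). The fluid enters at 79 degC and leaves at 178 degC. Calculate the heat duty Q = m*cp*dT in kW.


Q = m_dot * cp * delta_T
delta_T = 178 - 79 = 99 K
Q = 21 * 1.96 * 99
= 41.16 * 99
= 4074.84 kW

4074.84 kW


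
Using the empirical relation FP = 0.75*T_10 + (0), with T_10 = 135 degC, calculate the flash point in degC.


FP = 0.75 * 135 + (0) = 101.25

101.25 degC


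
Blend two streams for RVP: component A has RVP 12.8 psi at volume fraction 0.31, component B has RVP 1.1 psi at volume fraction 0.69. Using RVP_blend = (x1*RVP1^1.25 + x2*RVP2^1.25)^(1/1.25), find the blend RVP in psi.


Chevron index: RVP_blend = (sum xi*RVPi^1.25)^(1/1.25)
RVP^1.25 terms: 0.31 * 12.8^1.25 + 0.69 * 1.1^1.25 = 8.28271
RVP_blend = 8.28271^(1/1.25) = 5.427

5.427 psi


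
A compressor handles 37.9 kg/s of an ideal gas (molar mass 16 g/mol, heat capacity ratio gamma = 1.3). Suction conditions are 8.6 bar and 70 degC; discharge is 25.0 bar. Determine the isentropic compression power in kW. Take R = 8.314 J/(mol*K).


Isentropic work: W = m*(gamma/(gamma-1))*(R*T1/MW)*((P2/P1)^((gamma-1)/gamma) - 1)
T1 = 70 + 273.15 = 343.15 K
Pressure ratio = 25.0 / 8.6 = 2.90698
Exponent = (1.3 - 1)/1.3 = 0.230769
(P2/P1)^exp - 1 = 2.90698^0.230769 - 1 = 0.279228
W = 37.9 * 1.3 / 0.3 * 8.314 * 343.15 / 16 * 0.279228 = 8177

8177 kW


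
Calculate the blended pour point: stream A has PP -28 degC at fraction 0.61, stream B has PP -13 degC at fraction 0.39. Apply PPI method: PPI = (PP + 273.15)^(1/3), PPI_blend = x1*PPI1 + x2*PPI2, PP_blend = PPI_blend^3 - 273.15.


PPI_1 = (-28 + 273.15)^(1/3) = 6.258601
PPI_2 = (-13 + 273.15)^(1/3) = 6.383731
PPI_blend = 0.61 * 6.258601 + 0.39 * 6.383731 = 6.307402
PP_blend = 6.307402^3 - 273.15 = 250.9294 - 273.15 = -22.22

-22.22 degC


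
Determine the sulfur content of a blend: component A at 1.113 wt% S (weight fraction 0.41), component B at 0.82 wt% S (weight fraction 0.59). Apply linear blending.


Linear sulfur blending: S_blend = x1*S1 + x2*S2
Contribution 1: 0.41 * 1.113 = 0.45633 wt%
Contribution 2: 0.59 * 0.82 = 0.4838 wt%
S_blend = 0.45633 + 0.4838 = 0.94013

0.94013 wt%


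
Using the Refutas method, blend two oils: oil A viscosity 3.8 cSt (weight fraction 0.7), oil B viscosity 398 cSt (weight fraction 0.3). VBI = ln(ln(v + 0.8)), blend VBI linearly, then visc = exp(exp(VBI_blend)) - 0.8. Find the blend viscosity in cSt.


Refutas method: VBN_i = 14.534*ln(ln(visc_i + 0.8)) + 10.975, blended linearly by mass fraction; since VBN is linear in VBI_i = ln(ln(visc_i + 0.8)) and the fractions sum to 1, blend VBI directly: visc = exp(exp(VBI_blend)) - 0.8
VBI_1 = ln(ln(3.8 + 0.8)) = 0.422687
VBI_2 = ln(ln(398 + 0.8)) = 1.78983
VBI_blend = 0.7 * 0.422687 + 0.3 * 1.78983 = 0.83283
visc_blend = exp(exp(0.83283)) - 0.8 = 9.172

9.172 cSt


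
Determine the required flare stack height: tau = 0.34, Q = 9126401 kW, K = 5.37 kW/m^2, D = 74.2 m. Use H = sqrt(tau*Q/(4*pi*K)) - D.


tau*Q/(4*pi*K) = 0.34 * 9126401 / (4 * pi * 5.37) = 45982.7
sqrt(45982.7) = 214.436
H = 214.436 - 74.2 = 140.2

140.2 m


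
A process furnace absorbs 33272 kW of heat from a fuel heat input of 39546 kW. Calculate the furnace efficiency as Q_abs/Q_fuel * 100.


Furnace efficiency = Q_absorbed / Q_fuel * 100
= 33272 / 39546 * 100 = 84.13

84.13 %


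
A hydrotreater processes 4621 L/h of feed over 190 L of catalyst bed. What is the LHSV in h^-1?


LHSV = volumetric feed rate / catalyst volume
= 4621 L/h / 190 L
= 24.32 h^-1

24.32 h^-1


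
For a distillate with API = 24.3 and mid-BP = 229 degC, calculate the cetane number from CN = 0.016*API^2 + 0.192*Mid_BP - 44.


CN = 0.016 * 24.3^2 + 0.192 * 229 - 44
CN = 9.44784 + 43.968 - 44 = 9.41584

9.41584


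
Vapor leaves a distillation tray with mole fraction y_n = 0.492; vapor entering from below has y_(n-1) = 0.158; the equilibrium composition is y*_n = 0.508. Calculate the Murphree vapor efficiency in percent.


Murphree vapor efficiency: EMV = (y_n - y_(n-1)) / (y*_n - y_(n-1)) * 100
EMV = (0.492 - 0.158) / (0.508 - 0.158) * 100 = 0.334 / 0.35 * 100 = 95.43

95.43 %


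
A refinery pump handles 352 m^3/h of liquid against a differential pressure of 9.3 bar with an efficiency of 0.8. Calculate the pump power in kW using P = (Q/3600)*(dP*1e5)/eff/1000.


Q = 352 / 3600 = 0.0977778 m^3/s
P = 0.0977778 * (9.3 * 1e5) / 0.8 / 1000 = 113.7

113.7 kW


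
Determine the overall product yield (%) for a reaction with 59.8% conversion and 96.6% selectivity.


Overall yield = conversion (%) * selectivity (%) / 100
Conversion = 59.8%, Selectivity = 96.6%
Y = 59.8 * 96.6 / 100
= 57.7668 %

57.7668 %


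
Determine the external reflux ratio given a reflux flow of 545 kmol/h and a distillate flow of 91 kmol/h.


Reflux ratio definition: R = L / D (liquid returned / distillate withdrawn)
L = 545 kmol/h, D = 91 kmol/h
R = 545 / 91 = 5.989

5.989


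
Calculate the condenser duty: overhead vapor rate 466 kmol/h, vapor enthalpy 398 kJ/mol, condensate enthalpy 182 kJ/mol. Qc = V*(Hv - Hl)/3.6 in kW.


Qc = 466 * (398 - 182) / 3.6 = 466 * 216 / 3.6 = 27960

27960 kW


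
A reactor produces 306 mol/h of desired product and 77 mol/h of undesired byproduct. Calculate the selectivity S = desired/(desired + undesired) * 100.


Selectivity = desired / (desired + undesired) * 100
Total products = 306 + 77 = 383 mol/h
S = 306 / 383 * 100
= 0.7990 * 100
= 79.90 %

79.90 %


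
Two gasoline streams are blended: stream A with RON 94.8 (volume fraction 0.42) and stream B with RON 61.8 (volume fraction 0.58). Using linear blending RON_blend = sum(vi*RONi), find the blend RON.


Linear blending: RON_blend = sum(vi * RONi)
Contribution 1: 0.42 * 94.8 = 39.816
Contribution 2: 0.58 * 61.8 = 35.844
RON_blend = 39.816 + 35.844 = 75.66

75.66


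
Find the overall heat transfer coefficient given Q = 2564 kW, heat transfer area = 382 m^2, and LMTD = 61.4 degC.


From Q = U*A*LMTD, U = Q / (A * LMTD)
U = 2564 / (382 * 61.4) = 2564 / 23454.8 = 0.1093

0.1093 kW/(m^2*K)


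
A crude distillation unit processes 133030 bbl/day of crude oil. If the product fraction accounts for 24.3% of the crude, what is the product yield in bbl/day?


Crude throughput = 133030 bbl/day
Fraction yield = 24.3%
yield = throughput * fraction / 100
yield = 133030 * 24.3 / 100 = 32326.29

32326.29 bbl/day


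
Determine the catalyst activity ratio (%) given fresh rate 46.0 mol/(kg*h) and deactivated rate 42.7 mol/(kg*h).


Activity (%) = (rate_used / rate_fresh) * 100
rate_used = 42.7, rate_fresh = 46.0
= (42.7 / 46.0) * 100
= 0.9283 * 100 = 92.83

92.83 %


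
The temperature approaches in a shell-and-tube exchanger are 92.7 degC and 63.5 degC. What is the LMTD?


LMTD = (dT1 - dT2) / ln(dT1/dT2)
= (92.7 - 63.5) / ln(92.7 / 63.5) = 29.2 / 0.378329 = 77.18

77.18 degC


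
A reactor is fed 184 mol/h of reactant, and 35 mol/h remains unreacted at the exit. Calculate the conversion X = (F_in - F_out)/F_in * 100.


X = (F_in - F_out) / F_in * 100
Moles reacted = 184 - 35 = 149
X = 149 / 184 * 100
= 0.8098 * 100
= 80.98 %

80.98 %


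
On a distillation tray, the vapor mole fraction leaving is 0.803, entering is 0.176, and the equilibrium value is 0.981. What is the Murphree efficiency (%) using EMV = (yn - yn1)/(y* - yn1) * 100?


Murphree vapor efficiency: EMV = (y_n - y_(n-1)) / (y*_n - y_(n-1)) * 100
EMV = (0.803 - 0.176) / (0.981 - 0.176) * 100 = 0.627 / 0.805 * 100 = 77.89

77.89 %


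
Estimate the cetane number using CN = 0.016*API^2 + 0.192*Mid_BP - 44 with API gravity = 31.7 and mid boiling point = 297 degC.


CN = 0.016 * 31.7^2 + 0.192 * 297 - 44
CN = 16.07824 + 57.024 - 44 = 29.10224

29.10224


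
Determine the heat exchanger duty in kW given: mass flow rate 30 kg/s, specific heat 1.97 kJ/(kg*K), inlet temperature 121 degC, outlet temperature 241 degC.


Q = m_dot * cp * delta_T
delta_T = 241 - 121 = 120 K
Q = 30 * 1.97 * 120
= 59.1 * 120
= 7092 kW

7092 kW


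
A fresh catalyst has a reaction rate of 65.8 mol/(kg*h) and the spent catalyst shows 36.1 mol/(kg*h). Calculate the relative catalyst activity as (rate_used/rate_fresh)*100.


Activity (%) = (rate_used / rate_fresh) * 100
rate_used = 36.1, rate_fresh = 65.8
= (36.1 / 65.8) * 100
= 0.5486 * 100 = 54.86

54.86 %


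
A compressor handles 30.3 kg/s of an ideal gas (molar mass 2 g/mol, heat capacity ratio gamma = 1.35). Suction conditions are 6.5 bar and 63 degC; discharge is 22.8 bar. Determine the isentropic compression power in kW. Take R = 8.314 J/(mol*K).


Isentropic work: W = m*(gamma/(gamma-1))*(R*T1/MW)*((P2/P1)^((gamma-1)/gamma) - 1)
T1 = 63 + 273.15 = 336.15 K
Pressure ratio = 22.8 / 6.5 = 3.50769
Exponent = (1.35 - 1)/1.35 = 0.259259
(P2/P1)^exp - 1 = 3.50769^0.259259 - 1 = 0.384528
W = 30.3 * 1.35 / 0.35 * 8.314 * 336.15 / 2 * 0.384528 = 62800

62800 kW


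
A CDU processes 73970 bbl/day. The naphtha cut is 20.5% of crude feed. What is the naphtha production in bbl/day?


Crude throughput = 73970 bbl/day
Fraction yield = 20.5%
yield = throughput * fraction / 100
yield = 73970 * 20.5 / 100 = 15163.85

15163.85 bbl/day


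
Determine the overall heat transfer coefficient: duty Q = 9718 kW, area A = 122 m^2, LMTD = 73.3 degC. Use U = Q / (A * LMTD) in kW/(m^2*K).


From Q = U*A*LMTD, U = Q / (A * LMTD)
U = 9718 / (122 * 73.3) = 9718 / 8942.6 = 1.087

1.087 kW/(m^2*K)


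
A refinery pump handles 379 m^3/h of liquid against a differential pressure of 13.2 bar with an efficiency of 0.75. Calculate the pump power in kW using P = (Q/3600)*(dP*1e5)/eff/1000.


Q = 379 / 3600 = 0.105278 m^3/s
P = 0.105278 * (13.2 * 1e5) / 0.75 / 1000 = 185.3

185.3 kW


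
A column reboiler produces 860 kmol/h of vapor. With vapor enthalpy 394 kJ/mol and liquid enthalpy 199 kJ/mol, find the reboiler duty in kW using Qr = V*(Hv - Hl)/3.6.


Qr = 860 * (394 - 199) / 3.6 = 860 * 195 / 3.6 = 46580

46580 kW


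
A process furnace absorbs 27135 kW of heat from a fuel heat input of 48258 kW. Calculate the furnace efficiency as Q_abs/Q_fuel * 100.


Furnace efficiency = Q_absorbed / Q_fuel * 100
= 27135 / 48258 * 100 = 56.23

56.23 %


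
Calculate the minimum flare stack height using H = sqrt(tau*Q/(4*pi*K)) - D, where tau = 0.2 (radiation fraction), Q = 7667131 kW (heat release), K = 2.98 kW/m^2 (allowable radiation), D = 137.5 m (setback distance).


tau*Q/(4*pi*K) = 0.2 * 7667131 / (4 * pi * 2.98) = 40948.4
sqrt(40948.4) = 202.357
H = 202.357 - 137.5 = 64.86

64.86 m


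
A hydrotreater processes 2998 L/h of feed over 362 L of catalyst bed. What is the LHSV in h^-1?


LHSV = volumetric feed rate / catalyst volume
= 2998 L/h / 362 L
= 8.282 h^-1

8.282 h^-1


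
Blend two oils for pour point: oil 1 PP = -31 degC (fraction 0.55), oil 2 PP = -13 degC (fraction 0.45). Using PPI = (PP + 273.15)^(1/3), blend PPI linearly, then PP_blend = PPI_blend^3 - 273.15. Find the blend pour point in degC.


PPI_1 = (-31 + 273.15)^(1/3) = 6.232967
PPI_2 = (-13 + 273.15)^(1/3) = 6.383731
PPI_blend = 0.55 * 6.232967 + 0.45 * 6.383731 = 6.300811
PP_blend = 6.300811^3 - 273.15 = 250.1436 - 273.15 = -23.01

-23.01 degC


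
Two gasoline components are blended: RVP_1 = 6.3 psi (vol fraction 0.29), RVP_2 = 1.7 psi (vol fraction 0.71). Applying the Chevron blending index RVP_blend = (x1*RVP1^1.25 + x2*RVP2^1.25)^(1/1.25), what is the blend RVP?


Chevron index: RVP_blend = (sum xi*RVPi^1.25)^(1/1.25)
RVP^1.25 terms: 0.29 * 6.3^1.25 + 0.71 * 1.7^1.25 = 4.27272
RVP_blend = 4.27272^(1/1.25) = 3.196

3.196 psi


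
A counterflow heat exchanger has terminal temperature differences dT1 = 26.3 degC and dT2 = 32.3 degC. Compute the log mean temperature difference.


LMTD = (dT1 - dT2) / ln(dT1/dT2)
= (26.3 - 32.3) / ln(26.3 / 32.3) = -6 / -0.205498 = 29.20

29.20 degC


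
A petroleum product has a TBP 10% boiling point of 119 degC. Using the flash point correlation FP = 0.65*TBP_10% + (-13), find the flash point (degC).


FP = 0.65 * 119 + (-13) = 64.35

64.35 degC


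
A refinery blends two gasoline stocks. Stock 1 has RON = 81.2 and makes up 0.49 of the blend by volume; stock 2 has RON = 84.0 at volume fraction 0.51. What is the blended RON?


Linear blending: RON_blend = sum(vi * RONi)
Contribution 1: 0.49 * 81.2 = 39.788
Contribution 2: 0.51 * 84.0 = 42.84
RON_blend = 39.788 + 42.84 = 82.628

82.628


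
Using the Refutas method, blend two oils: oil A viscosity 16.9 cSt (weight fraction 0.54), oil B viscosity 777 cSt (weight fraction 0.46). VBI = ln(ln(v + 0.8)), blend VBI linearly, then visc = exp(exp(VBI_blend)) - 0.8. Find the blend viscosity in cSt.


Refutas method: VBN_i = 14.534*ln(ln(visc_i + 0.8)) + 10.975, blended linearly by mass fraction; since VBN is linear in VBI_i = ln(ln(visc_i + 0.8)) and the fractions sum to 1, blend VBI directly: visc = exp(exp(VBI_blend)) - 0.8
VBI_1 = ln(ln(16.9 + 0.8)) = 1.05555
VBI_2 = ln(ln(777 + 0.8)) = 1.89559
VBI_blend = 0.54 * 1.05555 + 0.46 * 1.89559 = 1.44197
visc_blend = exp(exp(1.44197)) - 0.8 = 67.85

67.85 cSt


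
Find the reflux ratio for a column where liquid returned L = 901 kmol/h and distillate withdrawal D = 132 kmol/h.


Reflux ratio definition: R = L / D (liquid returned / distillate withdrawn)
L = 901 kmol/h, D = 132 kmol/h
R = 901 / 132 = 6.826

6.826


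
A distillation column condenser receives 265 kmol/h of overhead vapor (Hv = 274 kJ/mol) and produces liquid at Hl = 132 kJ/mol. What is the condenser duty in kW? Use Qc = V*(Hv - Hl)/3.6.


Qc = 265 * (274 - 132) / 3.6 = 265 * 142 / 3.6 = 10450

10450 kW


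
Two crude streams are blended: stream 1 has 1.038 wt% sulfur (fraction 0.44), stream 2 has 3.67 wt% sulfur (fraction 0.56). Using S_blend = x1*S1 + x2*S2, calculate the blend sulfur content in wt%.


Linear sulfur blending: S_blend = x1*S1 + x2*S2
Contribution 1: 0.44 * 1.038 = 0.45672 wt%
Contribution 2: 0.56 * 3.67 = 2.0552 wt%
S_blend = 0.45672 + 2.0552 = 2.51192

2.51192 wt%


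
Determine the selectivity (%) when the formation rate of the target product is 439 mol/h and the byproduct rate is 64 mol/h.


Selectivity = desired / (desired + undesired) * 100
Total products = 439 + 64 = 503 mol/h
S = 439 / 503 * 100
= 0.8728 * 100
= 87.28 %

87.28 %


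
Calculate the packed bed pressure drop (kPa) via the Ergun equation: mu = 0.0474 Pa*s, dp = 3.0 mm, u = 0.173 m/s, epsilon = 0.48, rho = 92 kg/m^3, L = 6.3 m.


dp = 3.0 mm = 0.003 m
Viscous term = 150*0.0474*0.173*(1-0.48)^2 / (0.003^2*0.48^3) = 334161
Inertial term = 1.75*92*0.173^2*(1-0.48) / (0.003*0.48^3) = 7552.25
dP/L = 334161 + 7552.25 = 341713 Pa/m
dP = 341713 * 6.3 / 1000 = 2153 kPa

2153 kPa


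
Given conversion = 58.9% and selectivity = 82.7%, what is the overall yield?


Overall yield = conversion (%) * selectivity (%) / 100
Conversion = 58.9%, Selectivity = 82.7%
Y = 58.9 * 82.7 / 100
= 48.7103 %

48.7103 %


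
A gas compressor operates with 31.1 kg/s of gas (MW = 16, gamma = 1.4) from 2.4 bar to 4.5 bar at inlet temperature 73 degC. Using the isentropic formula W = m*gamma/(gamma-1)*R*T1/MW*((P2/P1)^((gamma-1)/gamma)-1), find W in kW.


Isentropic work: W = m*(gamma/(gamma-1))*(R*T1/MW)*((P2/P1)^((gamma-1)/gamma) - 1)
T1 = 73 + 273.15 = 346.15 K
Pressure ratio = 4.5 / 2.4 = 1.875
Exponent = (1.4 - 1)/1.4 = 0.285714
(P2/P1)^exp - 1 = 1.875^0.285714 - 1 = 0.196741
W = 31.1 * 1.4 / 0.4 * 8.314 * 346.15 / 16 * 0.196741 = 3852

3852 kW


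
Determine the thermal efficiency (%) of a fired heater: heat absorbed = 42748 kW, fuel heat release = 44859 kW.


Furnace efficiency = Q_absorbed / Q_fuel * 100
= 42748 / 44859 * 100 = 95.29

95.29 %


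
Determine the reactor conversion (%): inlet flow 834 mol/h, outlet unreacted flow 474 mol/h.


X = (F_in - F_out) / F_in * 100
Moles reacted = 834 - 474 = 360
X = 360 / 834 * 100
= 0.4317 * 100
= 43.17 %

43.17 %


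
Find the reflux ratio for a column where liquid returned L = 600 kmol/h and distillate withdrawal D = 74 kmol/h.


Reflux ratio definition: R = L / D (liquid returned / distillate withdrawn)
L = 600 kmol/h, D = 74 kmol/h
R = 600 / 74 = 8.108

8.108


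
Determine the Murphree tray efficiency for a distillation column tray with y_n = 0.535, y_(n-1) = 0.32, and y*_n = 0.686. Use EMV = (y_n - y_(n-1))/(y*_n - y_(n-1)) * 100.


Murphree vapor efficiency: EMV = (y_n - y_(n-1)) / (y*_n - y_(n-1)) * 100
EMV = (0.535 - 0.32) / (0.686 - 0.32) * 100 = 0.215 / 0.366 * 100 = 58.74

58.74 %
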